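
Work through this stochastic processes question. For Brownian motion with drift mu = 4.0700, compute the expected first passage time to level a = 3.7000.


Expected first passage time = a/mu
= 3.7000/4.0700
= 0.9091

0.9091


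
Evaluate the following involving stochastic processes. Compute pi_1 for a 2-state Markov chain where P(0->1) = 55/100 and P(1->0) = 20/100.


Stationary distribution: pi_0 = p10/(p01+p10), pi_1 = p01/(p01+p10)
p01 = 0.5500, p10 = 0.2000
pi_1 = 0.7333

0.7333


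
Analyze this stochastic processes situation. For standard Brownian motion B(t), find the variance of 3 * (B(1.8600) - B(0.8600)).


Var(alpha*(B(t)-B(s))) = alpha^2 * (t-s)
= 3^2 * (1.8600 - 0.8600)
= 9 * 1.0000
= 9.0000

9.0000


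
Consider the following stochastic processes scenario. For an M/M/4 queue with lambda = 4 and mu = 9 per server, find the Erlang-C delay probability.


a = lambda/mu = 0.4444
rho = a/c = 0.1111
Erlang-C formula applied:
C(c,a) = 0.0012

0.0012


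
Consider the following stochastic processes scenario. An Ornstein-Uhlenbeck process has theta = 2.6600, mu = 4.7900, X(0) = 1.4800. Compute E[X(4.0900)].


E[X(t)] = mu + (X(0) - mu)*exp(-theta*t)
= 4.7900 + (1.4800 - 4.7900)*exp(-2.6600*4.0900)
= 4.7900 + -3.3100 * 1.8842e-05
= 4.7899

4.7899


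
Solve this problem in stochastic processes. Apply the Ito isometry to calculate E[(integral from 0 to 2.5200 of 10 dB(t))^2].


By Ito isometry: E[(int f dB)^2] = int f^2 dt
= 10^2 * 2.5200
= 100 * 2.5200 = 252.0000

252.0000


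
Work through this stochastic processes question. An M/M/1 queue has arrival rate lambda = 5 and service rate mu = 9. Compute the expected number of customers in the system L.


rho = 5/9 = 0.5556
L = rho/(1-rho)
= 0.5556/0.4444
= 1.2500

1.2500


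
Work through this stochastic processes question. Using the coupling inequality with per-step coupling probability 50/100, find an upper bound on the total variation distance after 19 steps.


TV distance bound <= (1-delta)^n
= (1 - 0.5000)^19
= 0.5000^19
= 1.9073e-06

1.9073e-06


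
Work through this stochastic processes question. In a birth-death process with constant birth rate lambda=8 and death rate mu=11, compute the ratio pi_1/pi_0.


For birth-death process, pi_n/pi_0 = (lambda/mu)^n
= (8/11)^1
= 0.7273

0.7273


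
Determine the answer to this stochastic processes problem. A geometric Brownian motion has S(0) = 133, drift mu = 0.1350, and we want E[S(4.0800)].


E[S(t)] = S(0) * exp(mu * t)
= 133 * exp(0.1350 * 4.0800)
= 133 * 1.7346
= 230.7071

230.7071


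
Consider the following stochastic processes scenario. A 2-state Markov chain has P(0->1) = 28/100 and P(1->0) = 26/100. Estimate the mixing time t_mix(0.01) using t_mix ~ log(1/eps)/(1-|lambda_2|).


lambda_2 = |1 - p01 - p10| = |1 - 0.2800 - 0.2600| = 0.4600
t_mix ~ log(1/eps)/(1 - |lambda_2|)
= log(100)/(1 - 0.4600) = 4.6052/0.5400
= 8.5281

8.5281


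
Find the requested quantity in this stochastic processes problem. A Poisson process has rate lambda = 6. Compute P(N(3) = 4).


P(N(t)=k) = (lambda*t)^k * exp(-lambda*t) / k!
lambda*t = 18
= 18^4 * exp(-18) / 4!
= 104976 * 1.5230e-08 / 24
= 6.6616e-05

6.6616e-05


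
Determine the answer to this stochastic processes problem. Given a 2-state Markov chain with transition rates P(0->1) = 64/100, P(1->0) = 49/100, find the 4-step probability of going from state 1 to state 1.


Computing P^4 by matrix multiplication.
P = [[0.3600, 0.6400], [0.4900, 0.5100]]
After raising P to the power 4:
P^4(1,1) = 0.5665

0.5665


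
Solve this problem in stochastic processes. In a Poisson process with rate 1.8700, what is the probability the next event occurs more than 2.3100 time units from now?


P(X > t) = exp(-lambda * t)
= exp(-1.8700 * 2.3100)
= exp(-4.3197) = 0.0133

0.0133


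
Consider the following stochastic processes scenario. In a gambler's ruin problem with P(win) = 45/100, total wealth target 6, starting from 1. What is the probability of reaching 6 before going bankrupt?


Gambler's ruin formula:
r = q/p = 0.5500/0.4500 = 1.2222
P(win) = (1 - r^i)/(1 - r^N)
= (1 - 1.2222^1)/(1 - 1.2222^6)
= 0.0952

0.0952


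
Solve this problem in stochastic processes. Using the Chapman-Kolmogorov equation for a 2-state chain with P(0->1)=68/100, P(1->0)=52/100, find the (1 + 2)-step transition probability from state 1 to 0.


P^3 = P^1 * P^2
Computing via matrix multiplication of the transition matrix.
Entry (1,0) of P^3 = 0.4368

0.4368


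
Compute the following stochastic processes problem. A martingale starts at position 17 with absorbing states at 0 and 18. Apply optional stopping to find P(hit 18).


By optional stopping theorem: E(M at tau) = M(0) = 17
P(hit 18)*18 + P(hit 0)*0 = 17
P(hit 18) = (17 - 0)/(18 - 0) = 17/18 = 0.9444

0.9444


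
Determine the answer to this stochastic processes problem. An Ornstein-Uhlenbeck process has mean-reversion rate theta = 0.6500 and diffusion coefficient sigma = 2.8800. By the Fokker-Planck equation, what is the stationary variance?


Stationary variance = sigma^2 / (2*theta)
= 2.8800^2 / (2*0.6500)
= 8.2944 / 1.3000
= 6.3803

6.3803


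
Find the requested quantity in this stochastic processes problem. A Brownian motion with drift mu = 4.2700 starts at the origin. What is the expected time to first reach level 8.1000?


Expected first passage time = a/mu
= 8.1000/4.2700
= 1.8970

1.8970


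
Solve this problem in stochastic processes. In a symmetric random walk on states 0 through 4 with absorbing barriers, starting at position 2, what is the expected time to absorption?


For symmetric RW on 0,...,N with absorbing barriers, E(i) = i*(N-i)
E(2) = 2 * 2 = 4

4


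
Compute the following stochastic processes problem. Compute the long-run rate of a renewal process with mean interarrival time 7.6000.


Long-run renewal rate = 1/E(X)
= 1/7.6000
= 0.1316

0.1316


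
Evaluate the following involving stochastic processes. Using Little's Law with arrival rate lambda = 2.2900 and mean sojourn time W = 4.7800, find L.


Little's Law: L = lambda * W
= 2.2900 * 4.7800
= 10.9462

10.9462


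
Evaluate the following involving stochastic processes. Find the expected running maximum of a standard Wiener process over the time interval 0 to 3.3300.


E(max B(s)) = sqrt(2t/pi)
= sqrt(2*3.3300/pi)
= sqrt(2.1199)
= 1.4560

1.4560


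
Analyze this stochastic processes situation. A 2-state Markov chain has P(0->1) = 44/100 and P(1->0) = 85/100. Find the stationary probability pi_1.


Stationary distribution: pi_0 = p10/(p01+p10), pi_1 = p01/(p01+p10)
p01 = 0.4400, p10 = 0.8500
pi_1 = 0.3411

0.3411


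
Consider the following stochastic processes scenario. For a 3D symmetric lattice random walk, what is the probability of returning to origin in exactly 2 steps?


P(return in 2 steps) = P(reverse first step) = 1/(2d)
= 1/6
= 0.1667

0.1667


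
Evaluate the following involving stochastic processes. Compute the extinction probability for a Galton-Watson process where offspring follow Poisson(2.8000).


Since mu = 2.8000 > 1, extinction prob q < 1.
Solve s = exp(mu*(s-1)) iteratively.
q = 0.0750

0.0750


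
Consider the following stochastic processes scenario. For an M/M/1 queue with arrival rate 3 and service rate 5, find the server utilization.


rho = lambda/mu
= 3/5
= 0.6000

0.6000


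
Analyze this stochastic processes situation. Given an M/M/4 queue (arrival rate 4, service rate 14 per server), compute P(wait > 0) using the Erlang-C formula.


a = lambda/mu = 0.2857
rho = a/c = 0.0714
Erlang-C formula applied:
C(c,a) = 2.2471e-04

2.2471e-04


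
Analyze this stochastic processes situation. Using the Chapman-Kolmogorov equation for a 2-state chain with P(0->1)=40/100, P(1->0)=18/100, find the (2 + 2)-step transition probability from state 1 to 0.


P^4 = P^2 * P^2
Computing via matrix multiplication of the transition matrix.
Entry (1,0) of P^4 = 0.3007

0.3007


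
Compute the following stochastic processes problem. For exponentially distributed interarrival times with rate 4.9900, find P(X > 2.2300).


P(X > t) = exp(-lambda * t)
= exp(-4.9900 * 2.2300)
= exp(-11.1277) = 1.4699e-05

1.4699e-05


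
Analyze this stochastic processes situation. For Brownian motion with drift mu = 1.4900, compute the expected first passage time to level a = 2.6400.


Expected first passage time = a/mu
= 2.6400/1.4900
= 1.7718

1.7718


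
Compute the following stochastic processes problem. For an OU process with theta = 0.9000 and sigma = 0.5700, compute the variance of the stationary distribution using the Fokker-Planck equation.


Stationary variance = sigma^2 / (2*theta)
= 0.5700^2 / (2*0.9000)
= 0.3249 / 1.8000
= 0.1805

0.1805


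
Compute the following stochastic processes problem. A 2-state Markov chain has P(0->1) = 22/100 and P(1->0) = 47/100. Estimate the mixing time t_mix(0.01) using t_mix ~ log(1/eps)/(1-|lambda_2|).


lambda_2 = |1 - p01 - p10| = |1 - 0.2200 - 0.4700| = 0.3100
t_mix ~ log(1/eps)/(1 - |lambda_2|)
= log(100)/(1 - 0.3100) = 4.6052/0.6900
= 6.6742

6.6742


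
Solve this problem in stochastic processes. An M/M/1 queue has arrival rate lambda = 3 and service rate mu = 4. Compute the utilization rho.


rho = lambda/mu
= 3/4
= 0.7500

0.7500


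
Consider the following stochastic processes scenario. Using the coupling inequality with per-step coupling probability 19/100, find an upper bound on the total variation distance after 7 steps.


TV distance bound <= (1-delta)^n
= (1 - 0.1900)^7
= 0.8100^7
= 0.2288

0.2288


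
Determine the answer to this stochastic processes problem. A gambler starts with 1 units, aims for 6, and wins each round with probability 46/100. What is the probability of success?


Gambler's ruin formula:
r = q/p = 0.5400/0.4600 = 1.1739
P(win) = (1 - r^i)/(1 - r^N)
= (1 - 1.1739^1)/(1 - 1.1739^6)
= 0.1075

0.1075


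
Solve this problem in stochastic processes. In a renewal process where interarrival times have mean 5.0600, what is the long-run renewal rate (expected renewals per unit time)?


Long-run renewal rate = 1/E(X)
= 1/5.0600
= 0.1976

0.1976


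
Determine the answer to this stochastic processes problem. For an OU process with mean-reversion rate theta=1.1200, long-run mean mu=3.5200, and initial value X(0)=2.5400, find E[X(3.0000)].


E[X(t)] = mu + (X(0) - mu)*exp(-theta*t)
= 3.5200 + (2.5400 - 3.5200)*exp(-1.1200*3.0000)
= 3.5200 + -0.9800 * 0.0347
= 3.4860

3.4860


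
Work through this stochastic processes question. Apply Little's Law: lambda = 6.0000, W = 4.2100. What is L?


Little's Law: L = lambda * W
= 6.0000 * 4.2100
= 25.2600

25.2600


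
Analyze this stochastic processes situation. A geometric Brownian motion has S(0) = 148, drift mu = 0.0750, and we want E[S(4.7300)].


E[S(t)] = S(0) * exp(mu * t)
= 148 * exp(0.0750 * 4.7300)
= 148 * 1.4258
= 211.0220

211.0220


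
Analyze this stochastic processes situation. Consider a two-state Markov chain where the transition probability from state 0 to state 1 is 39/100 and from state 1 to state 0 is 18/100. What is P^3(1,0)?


Computing P^3 by matrix multiplication.
P = [[0.6100, 0.3900], [0.1800, 0.8200]]
After raising P to the power 3:
P^3(1,0) = 0.2907

0.2907


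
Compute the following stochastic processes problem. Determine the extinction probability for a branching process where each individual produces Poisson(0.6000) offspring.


Since mu = 0.6000 <= 1, extinction probability = 1.

1.0000


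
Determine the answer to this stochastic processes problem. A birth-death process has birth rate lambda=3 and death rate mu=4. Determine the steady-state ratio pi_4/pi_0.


For birth-death process, pi_n/pi_0 = (lambda/mu)^n
= (3/4)^4
= 0.3164

0.3164


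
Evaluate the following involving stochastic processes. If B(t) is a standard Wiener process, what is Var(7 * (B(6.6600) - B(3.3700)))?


Var(alpha*(B(t)-B(s))) = alpha^2 * (t-s)
= 7^2 * (6.6600 - 3.3700)
= 49 * 3.2900
= 161.2100

161.2100


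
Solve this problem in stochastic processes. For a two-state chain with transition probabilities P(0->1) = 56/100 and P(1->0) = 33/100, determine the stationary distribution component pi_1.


Stationary distribution: pi_0 = p10/(p01+p10), pi_1 = p01/(p01+p10)
p01 = 0.5600, p10 = 0.3300
pi_1 = 0.6292

0.6292


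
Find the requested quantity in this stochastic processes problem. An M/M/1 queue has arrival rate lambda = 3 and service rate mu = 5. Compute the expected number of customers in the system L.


rho = 3/5 = 0.6000
L = rho/(1-rho)
= 0.6000/0.4000
= 1.5000

1.5000


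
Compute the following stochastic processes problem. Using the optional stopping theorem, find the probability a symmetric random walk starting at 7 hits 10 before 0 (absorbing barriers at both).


By optional stopping theorem: E(M at tau) = M(0) = 7
P(hit 10)*10 + P(hit 0)*0 = 7
P(hit 10) = (7 - 0)/(10 - 0) = 7/10 = 0.7000

0.7000


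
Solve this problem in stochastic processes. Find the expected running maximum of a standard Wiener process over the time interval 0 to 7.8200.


E(max B(s)) = sqrt(2t/pi)
= sqrt(2*7.8200/pi)
= sqrt(4.9784)
= 2.2312

2.2312


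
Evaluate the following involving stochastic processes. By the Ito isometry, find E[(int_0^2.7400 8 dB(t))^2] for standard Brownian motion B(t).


By Ito isometry: E[(int f dB)^2] = int f^2 dt
= 8^2 * 2.7400
= 64 * 2.7400 = 175.3600

175.3600


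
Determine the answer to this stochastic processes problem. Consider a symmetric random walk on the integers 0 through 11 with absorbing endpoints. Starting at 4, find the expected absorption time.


For symmetric RW on 0,...,N with absorbing barriers, E(i) = i*(N-i)
E(4) = 4 * 7 = 28

28


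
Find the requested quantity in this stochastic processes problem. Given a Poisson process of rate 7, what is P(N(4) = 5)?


P(N(t)=k) = (lambda*t)^k * exp(-lambda*t) / k!
lambda*t = 28
= 28^5 * exp(-28) / 5!
= 17210368 * 6.9144e-13 / 120
= 9.9166e-08

9.9166e-08


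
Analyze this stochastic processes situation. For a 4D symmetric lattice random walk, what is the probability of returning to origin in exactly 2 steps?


P(return in 2 steps) = P(reverse first step) = 1/(2d)
= 1/8
= 0.1250

0.1250


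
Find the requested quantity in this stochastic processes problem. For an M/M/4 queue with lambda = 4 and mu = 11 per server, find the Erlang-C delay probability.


a = lambda/mu = 0.3636
rho = a/c = 0.0909
Erlang-C formula applied:
C(c,a) = 5.5708e-04

5.5708e-04


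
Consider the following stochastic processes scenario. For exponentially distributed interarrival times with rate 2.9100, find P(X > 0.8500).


P(X > t) = exp(-lambda * t)
= exp(-2.9100 * 0.8500)
= exp(-2.4735) = 0.0843

0.0843


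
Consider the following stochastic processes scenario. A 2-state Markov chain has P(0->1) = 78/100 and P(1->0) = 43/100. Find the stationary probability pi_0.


Stationary distribution: pi_0 = p10/(p01+p10), pi_1 = p01/(p01+p10)
p01 = 0.7800, p10 = 0.4300
pi_0 = 0.3554

0.3554


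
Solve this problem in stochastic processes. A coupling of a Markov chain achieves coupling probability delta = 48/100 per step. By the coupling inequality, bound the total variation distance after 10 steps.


TV distance bound <= (1-delta)^n
= (1 - 0.4800)^10
= 0.5200^10
= 0.0014

0.0014


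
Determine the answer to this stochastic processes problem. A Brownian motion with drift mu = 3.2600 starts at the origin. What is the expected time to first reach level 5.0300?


Expected first passage time = a/mu
= 5.0300/3.2600
= 1.5429

1.5429


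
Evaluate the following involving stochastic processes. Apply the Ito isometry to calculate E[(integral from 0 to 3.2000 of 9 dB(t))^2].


By Ito isometry: E[(int f dB)^2] = int f^2 dt
= 9^2 * 3.2000
= 81 * 3.2000 = 259.2000

259.2000


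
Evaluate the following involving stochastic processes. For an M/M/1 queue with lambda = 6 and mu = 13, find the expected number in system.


rho = 6/13 = 0.4615
L = rho/(1-rho)
= 0.4615/0.5385
= 0.8571

0.8571


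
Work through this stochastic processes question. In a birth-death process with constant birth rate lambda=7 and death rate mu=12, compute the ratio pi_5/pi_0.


For birth-death process, pi_n/pi_0 = (lambda/mu)^n
= (7/12)^5
= 0.0675

0.0675


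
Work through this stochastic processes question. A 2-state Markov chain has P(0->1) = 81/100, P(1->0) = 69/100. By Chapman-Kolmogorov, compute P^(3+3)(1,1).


P^6 = P^3 * P^3
Computing via matrix multiplication of the transition matrix.
Entry (1,1) of P^6 = 0.5472

0.5472


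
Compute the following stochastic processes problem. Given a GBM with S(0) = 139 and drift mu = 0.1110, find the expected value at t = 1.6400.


E[S(t)] = S(0) * exp(mu * t)
= 139 * exp(0.1110 * 1.6400)
= 139 * 1.1997
= 166.7530

166.7530


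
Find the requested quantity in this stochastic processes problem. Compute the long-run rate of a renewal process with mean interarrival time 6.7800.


Long-run renewal rate = 1/E(X)
= 1/6.7800
= 0.1475

0.1475


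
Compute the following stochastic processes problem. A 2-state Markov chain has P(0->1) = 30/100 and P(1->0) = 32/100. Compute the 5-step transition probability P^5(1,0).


Computing P^5 by matrix multiplication.
P = [[0.7000, 0.3000], [0.3200, 0.6800]]
After raising P to the power 5:
P^5(1,0) = 0.5120

0.5120


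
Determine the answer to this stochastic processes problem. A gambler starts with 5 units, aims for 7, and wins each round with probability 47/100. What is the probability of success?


Gambler's ruin formula:
r = q/p = 0.5300/0.4700 = 1.1277
P(win) = (1 - r^i)/(1 - r^N)
= (1 - 1.1277^5)/(1 - 1.1277^7)
= 0.6244

0.6244


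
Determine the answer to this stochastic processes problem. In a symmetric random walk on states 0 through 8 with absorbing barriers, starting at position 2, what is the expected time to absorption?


For symmetric RW on 0,...,N with absorbing barriers, E(i) = i*(N-i)
E(2) = 2 * 6 = 12

12


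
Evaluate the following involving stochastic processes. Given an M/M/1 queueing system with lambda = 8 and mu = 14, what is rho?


rho = lambda/mu
= 8/14
= 0.5714

0.5714


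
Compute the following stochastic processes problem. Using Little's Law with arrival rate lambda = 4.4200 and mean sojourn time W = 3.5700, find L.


Little's Law: L = lambda * W
= 4.4200 * 3.5700
= 15.7794

15.7794


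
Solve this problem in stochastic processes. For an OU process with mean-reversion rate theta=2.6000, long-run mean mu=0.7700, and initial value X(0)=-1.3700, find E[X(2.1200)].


E[X(t)] = mu + (X(0) - mu)*exp(-theta*t)
= 0.7700 + (-1.3700 - 0.7700)*exp(-2.6000*2.1200)
= 0.7700 + -2.1400 * 0.0040
= 0.7614

0.7614


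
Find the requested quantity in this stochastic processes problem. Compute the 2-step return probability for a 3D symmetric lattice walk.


P(return in 2 steps) = P(reverse first step) = 1/(2d)
= 1/6
= 0.1667

0.1667


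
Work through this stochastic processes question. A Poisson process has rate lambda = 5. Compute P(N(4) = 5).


P(N(t)=k) = (lambda*t)^k * exp(-lambda*t) / k!
lambda*t = 20
= 20^5 * exp(-20) / 5!
= 3200000 * 2.0612e-09 / 120
= 5.4964e-05

5.4964e-05


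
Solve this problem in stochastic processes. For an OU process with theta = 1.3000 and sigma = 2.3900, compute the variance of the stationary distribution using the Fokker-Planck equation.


Stationary variance = sigma^2 / (2*theta)
= 2.3900^2 / (2*1.3000)
= 5.7121 / 2.6000
= 2.1970

2.1970


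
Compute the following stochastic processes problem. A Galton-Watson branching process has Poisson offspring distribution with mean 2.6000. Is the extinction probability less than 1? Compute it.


Since mu = 2.6000 > 1, extinction prob q < 1.
Solve s = exp(mu*(s-1)) iteratively.
q = 0.0951

0.0951


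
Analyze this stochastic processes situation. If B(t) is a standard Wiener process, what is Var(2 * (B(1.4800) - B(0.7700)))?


Var(alpha*(B(t)-B(s))) = alpha^2 * (t-s)
= 2^2 * (1.4800 - 0.7700)
= 4 * 0.7100
= 2.8400

2.8400


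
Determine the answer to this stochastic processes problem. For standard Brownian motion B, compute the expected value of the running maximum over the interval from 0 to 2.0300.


E(max B(s)) = sqrt(2t/pi)
= sqrt(2*2.0300/pi)
= sqrt(1.2923)
= 1.1368

1.1368


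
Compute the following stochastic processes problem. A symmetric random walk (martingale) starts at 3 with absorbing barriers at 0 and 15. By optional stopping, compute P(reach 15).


By optional stopping theorem: E(M at tau) = M(0) = 3
P(hit 15)*15 + P(hit 0)*0 = 3
P(hit 15) = (3 - 0)/(15 - 0) = 1/5 = 0.2000

0.2000


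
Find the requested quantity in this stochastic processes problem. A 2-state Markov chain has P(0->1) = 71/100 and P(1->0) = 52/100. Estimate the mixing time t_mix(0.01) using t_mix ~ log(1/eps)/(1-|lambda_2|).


lambda_2 = |1 - p01 - p10| = |1 - 0.7100 - 0.5200| = 0.2300
t_mix ~ log(1/eps)/(1 - |lambda_2|)
= log(100)/(1 - 0.2300) = 4.6052/0.7700
= 5.9807

5.9807


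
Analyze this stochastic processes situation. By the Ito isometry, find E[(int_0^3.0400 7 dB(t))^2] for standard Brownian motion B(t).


By Ito isometry: E[(int f dB)^2] = int f^2 dt
= 7^2 * 3.0400
= 49 * 3.0400 = 148.9600

148.9600


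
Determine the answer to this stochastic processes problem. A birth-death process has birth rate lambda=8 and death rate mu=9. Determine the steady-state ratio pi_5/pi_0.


For birth-death process, pi_n/pi_0 = (lambda/mu)^n
= (8/9)^5
= 0.5549

0.5549


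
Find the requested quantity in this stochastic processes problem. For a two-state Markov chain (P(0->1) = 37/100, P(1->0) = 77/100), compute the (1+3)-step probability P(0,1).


P^4 = P^1 * P^3
Computing via matrix multiplication of the transition matrix.
Entry (0,1) of P^4 = 0.3244

0.3244


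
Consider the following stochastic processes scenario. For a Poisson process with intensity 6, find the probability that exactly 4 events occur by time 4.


P(N(t)=k) = (lambda*t)^k * exp(-lambda*t) / k!
lambda*t = 24
= 24^4 * exp(-24) / 4!
= 331776 * 3.7751e-11 / 24
= 5.2187e-07

5.2187e-07


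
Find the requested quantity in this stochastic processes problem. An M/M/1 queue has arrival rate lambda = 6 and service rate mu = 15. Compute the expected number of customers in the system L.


rho = 6/15 = 0.4000
L = rho/(1-rho)
= 0.4000/0.6000
= 0.6667

0.6667


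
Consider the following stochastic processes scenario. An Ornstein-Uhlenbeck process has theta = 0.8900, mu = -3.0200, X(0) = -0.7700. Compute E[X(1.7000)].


E[X(t)] = mu + (X(0) - mu)*exp(-theta*t)
= -3.0200 + (-0.7700 - -3.0200)*exp(-0.8900*1.7000)
= -3.0200 + 2.2500 * 0.2202
= -2.5244

-2.5244


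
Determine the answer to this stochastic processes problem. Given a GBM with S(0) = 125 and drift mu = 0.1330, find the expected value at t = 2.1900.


E[S(t)] = S(0) * exp(mu * t)
= 125 * exp(0.1330 * 2.1900)
= 125 * 1.3381
= 167.2657

167.2657


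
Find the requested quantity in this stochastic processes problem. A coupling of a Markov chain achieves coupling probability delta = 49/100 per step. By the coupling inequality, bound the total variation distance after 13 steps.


TV distance bound <= (1-delta)^n
= (1 - 0.4900)^13
= 0.5100^13
= 1.5791e-04

1.5791e-04


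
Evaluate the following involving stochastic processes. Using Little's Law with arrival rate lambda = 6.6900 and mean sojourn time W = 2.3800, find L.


Little's Law: L = lambda * W
= 6.6900 * 2.3800
= 15.9222

15.9222


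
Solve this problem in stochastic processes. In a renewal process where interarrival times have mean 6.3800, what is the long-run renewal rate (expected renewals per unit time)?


Long-run renewal rate = 1/E(X)
= 1/6.3800
= 0.1567

0.1567


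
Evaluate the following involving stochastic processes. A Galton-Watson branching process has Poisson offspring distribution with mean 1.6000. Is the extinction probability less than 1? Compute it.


Since mu = 1.6000 > 1, extinction prob q < 1.
Solve s = exp(mu*(s-1)) iteratively.
q = 0.3580

0.3580


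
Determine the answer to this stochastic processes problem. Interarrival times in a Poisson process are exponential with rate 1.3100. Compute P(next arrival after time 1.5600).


P(X > t) = exp(-lambda * t)
= exp(-1.3100 * 1.5600)
= exp(-2.0436) = 0.1296

0.1296


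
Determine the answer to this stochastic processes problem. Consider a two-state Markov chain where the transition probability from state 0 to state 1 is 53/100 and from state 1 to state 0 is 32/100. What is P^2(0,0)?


Computing P^2 by matrix multiplication.
P = [[0.4700, 0.5300], [0.3200, 0.6800]]
After raising P to the power 2:
P^2(0,0) = 0.3905

0.3905


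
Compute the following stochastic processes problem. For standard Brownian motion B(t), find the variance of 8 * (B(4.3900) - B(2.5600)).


Var(alpha*(B(t)-B(s))) = alpha^2 * (t-s)
= 8^2 * (4.3900 - 2.5600)
= 64 * 1.8300
= 117.1200

117.1200


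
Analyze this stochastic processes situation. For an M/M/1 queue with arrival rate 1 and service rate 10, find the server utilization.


rho = lambda/mu
= 1/10
= 0.1000

0.1000


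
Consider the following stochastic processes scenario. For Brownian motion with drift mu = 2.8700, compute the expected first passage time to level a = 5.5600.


Expected first passage time = a/mu
= 5.5600/2.8700
= 1.9373

1.9373


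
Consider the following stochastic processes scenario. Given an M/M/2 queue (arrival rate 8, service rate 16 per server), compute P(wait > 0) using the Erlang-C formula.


a = lambda/mu = 0.5000
rho = a/c = 0.2500
Erlang-C formula applied:
C(c,a) = 0.1000

0.1000


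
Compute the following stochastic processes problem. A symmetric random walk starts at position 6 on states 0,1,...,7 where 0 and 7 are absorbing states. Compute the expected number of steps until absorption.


For symmetric RW on 0,...,N with absorbing barriers, E(i) = i*(N-i)
E(6) = 6 * 1 = 6

6


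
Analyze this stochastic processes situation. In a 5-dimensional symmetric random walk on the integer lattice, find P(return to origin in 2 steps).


P(return in 2 steps) = P(reverse first step) = 1/(2d)
= 1/10
= 0.1000

0.1000


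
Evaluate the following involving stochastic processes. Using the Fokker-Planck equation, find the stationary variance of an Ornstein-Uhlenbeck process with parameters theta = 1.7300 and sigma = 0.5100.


Stationary variance = sigma^2 / (2*theta)
= 0.5100^2 / (2*1.7300)
= 0.2601 / 3.4600
= 0.0752

0.0752


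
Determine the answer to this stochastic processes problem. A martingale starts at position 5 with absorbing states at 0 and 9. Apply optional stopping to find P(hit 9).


By optional stopping theorem: E(M at tau) = M(0) = 5
P(hit 9)*9 + P(hit 0)*0 = 5
P(hit 9) = (5 - 0)/(9 - 0) = 5/9 = 0.5556

0.5556


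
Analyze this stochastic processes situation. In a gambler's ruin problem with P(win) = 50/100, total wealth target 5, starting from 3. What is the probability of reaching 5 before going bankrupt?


p = 1/2: P(win) = i/N = 3/5
= 0.6000

0.6000


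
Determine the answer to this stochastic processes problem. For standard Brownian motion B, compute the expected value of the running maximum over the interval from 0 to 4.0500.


E(max B(s)) = sqrt(2t/pi)
= sqrt(2*4.0500/pi)
= sqrt(2.5783)
= 1.6057

1.6057


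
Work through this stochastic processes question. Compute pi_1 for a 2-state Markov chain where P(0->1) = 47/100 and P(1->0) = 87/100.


Stationary distribution: pi_0 = p10/(p01+p10), pi_1 = p01/(p01+p10)
p01 = 0.4700, p10 = 0.8700
pi_1 = 0.3507

0.3507


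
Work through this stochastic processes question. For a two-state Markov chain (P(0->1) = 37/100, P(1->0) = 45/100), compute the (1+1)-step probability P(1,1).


P^2 = P^1 * P^1
Computing via matrix multiplication of the transition matrix.
Entry (1,1) of P^2 = 0.4690

0.4690


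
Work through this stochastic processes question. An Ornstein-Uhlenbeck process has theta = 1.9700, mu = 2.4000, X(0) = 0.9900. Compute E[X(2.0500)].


E[X(t)] = mu + (X(0) - mu)*exp(-theta*t)
= 2.4000 + (0.9900 - 2.4000)*exp(-1.9700*2.0500)
= 2.4000 + -1.4100 * 0.0176
= 2.3752

2.3752


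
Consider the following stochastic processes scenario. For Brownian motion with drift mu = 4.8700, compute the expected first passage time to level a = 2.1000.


Expected first passage time = a/mu
= 2.1000/4.8700
= 0.4312

0.4312


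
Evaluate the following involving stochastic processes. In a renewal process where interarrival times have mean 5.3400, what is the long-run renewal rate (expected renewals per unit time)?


Long-run renewal rate = 1/E(X)
= 1/5.3400
= 0.1873

0.1873


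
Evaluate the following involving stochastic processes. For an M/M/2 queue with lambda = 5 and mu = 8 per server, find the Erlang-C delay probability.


a = lambda/mu = 0.6250
rho = a/c = 0.3125
Erlang-C formula applied:
C(c,a) = 0.1488

0.1488


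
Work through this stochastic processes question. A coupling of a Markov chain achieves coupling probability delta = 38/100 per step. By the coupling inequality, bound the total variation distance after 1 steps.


TV distance bound <= (1-delta)^n
= (1 - 0.3800)^1
= 0.6200^1
= 0.6200

0.6200


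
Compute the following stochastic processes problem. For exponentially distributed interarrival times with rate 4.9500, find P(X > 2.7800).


P(X > t) = exp(-lambda * t)
= exp(-4.9500 * 2.7800)
= exp(-13.7610) = 1.0560e-06

1.0560e-06


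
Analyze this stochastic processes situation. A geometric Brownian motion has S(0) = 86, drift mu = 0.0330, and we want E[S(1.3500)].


E[S(t)] = S(0) * exp(mu * t)
= 86 * exp(0.0330 * 1.3500)
= 86 * 1.0456
= 89.9179

89.9179


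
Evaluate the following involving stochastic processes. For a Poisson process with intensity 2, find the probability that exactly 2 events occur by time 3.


P(N(t)=k) = (lambda*t)^k * exp(-lambda*t) / k!
lambda*t = 6
= 6^2 * exp(-6) / 2!
= 36 * 0.0025 / 2
= 0.0446

0.0446


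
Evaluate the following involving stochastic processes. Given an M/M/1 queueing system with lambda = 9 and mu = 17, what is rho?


rho = lambda/mu
= 9/17
= 0.5294

0.5294


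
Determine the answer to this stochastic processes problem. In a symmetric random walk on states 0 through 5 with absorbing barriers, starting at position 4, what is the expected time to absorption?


For symmetric RW on 0,...,N with absorbing barriers, E(i) = i*(N-i)
E(4) = 4 * 1 = 4

4


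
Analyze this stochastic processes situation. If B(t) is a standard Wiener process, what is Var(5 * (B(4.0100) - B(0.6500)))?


Var(alpha*(B(t)-B(s))) = alpha^2 * (t-s)
= 5^2 * (4.0100 - 0.6500)
= 25 * 3.3600
= 84.0000

84.0000


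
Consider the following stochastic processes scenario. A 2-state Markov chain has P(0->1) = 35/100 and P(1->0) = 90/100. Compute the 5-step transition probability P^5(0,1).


Computing P^5 by matrix multiplication.
P = [[0.6500, 0.3500], [0.9000, 0.1000]]
After raising P to the power 5:
P^5(0,1) = 0.2803

0.2803


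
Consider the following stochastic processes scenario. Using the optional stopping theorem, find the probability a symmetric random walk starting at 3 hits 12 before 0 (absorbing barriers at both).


By optional stopping theorem: E(M at tau) = M(0) = 3
P(hit 12)*12 + P(hit 0)*0 = 3
P(hit 12) = (3 - 0)/(12 - 0) = 1/4 = 0.2500

0.2500


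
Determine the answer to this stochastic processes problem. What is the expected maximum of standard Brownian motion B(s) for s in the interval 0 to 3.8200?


E(max B(s)) = sqrt(2t/pi)
= sqrt(2*3.8200/pi)
= sqrt(2.4319)
= 1.5595

1.5595


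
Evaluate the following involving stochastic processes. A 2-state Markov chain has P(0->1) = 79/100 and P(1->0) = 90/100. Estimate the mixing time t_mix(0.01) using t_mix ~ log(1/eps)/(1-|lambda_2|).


lambda_2 = |1 - p01 - p10| = |1 - 0.7900 - 0.9000| = 0.6900
t_mix ~ log(1/eps)/(1 - |lambda_2|)
= log(100)/(1 - 0.6900) = 4.6052/0.3100
= 14.8554

14.8554


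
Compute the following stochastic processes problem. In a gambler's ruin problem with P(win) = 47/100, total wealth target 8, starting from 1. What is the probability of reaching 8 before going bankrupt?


Gambler's ruin formula:
r = q/p = 0.5300/0.4700 = 1.1277
P(win) = (1 - r^i)/(1 - r^N)
= (1 - 1.1277^1)/(1 - 1.1277^8)
= 0.0791

0.0791


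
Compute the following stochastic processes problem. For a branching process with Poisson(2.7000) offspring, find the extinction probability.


Since mu = 2.7000 > 1, extinction prob q < 1.
Solve s = exp(mu*(s-1)) iteratively.
q = 0.0844

0.0844


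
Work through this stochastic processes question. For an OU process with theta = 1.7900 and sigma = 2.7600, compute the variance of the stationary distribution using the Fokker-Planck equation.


Stationary variance = sigma^2 / (2*theta)
= 2.7600^2 / (2*1.7900)
= 7.6176 / 3.5800
= 2.1278

2.1278


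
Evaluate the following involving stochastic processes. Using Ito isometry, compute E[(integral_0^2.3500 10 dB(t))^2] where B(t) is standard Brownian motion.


By Ito isometry: E[(int f dB)^2] = int f^2 dt
= 10^2 * 2.3500
= 100 * 2.3500 = 235.0000

235.0000


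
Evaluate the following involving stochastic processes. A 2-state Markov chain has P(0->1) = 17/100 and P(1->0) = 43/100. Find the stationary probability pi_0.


Stationary distribution: pi_0 = p10/(p01+p10), pi_1 = p01/(p01+p10)
p01 = 0.1700, p10 = 0.4300
pi_0 = 0.7167

0.7167


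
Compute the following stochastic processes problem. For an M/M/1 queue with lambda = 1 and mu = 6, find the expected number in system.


rho = 1/6 = 0.1667
L = rho/(1-rho)
= 0.1667/0.8333
= 0.2000

0.2000


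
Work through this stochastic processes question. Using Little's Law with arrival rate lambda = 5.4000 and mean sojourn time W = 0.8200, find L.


Little's Law: L = lambda * W
= 5.4000 * 0.8200
= 4.4280

4.4280


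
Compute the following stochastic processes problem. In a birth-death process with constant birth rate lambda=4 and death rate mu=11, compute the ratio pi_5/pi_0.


For birth-death process, pi_n/pi_0 = (lambda/mu)^n
= (4/11)^5
= 0.0064

0.0064


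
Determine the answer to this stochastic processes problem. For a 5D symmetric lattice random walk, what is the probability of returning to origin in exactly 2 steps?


P(return in 2 steps) = P(reverse first step) = 1/(2d)
= 1/10
= 0.1000

0.1000


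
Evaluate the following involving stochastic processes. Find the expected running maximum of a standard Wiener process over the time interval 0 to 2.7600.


E(max B(s)) = sqrt(2t/pi)
= sqrt(2*2.7600/pi)
= sqrt(1.7571)
= 1.3255

1.3255


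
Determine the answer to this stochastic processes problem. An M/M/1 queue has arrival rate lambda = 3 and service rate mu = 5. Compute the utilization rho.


rho = lambda/mu
= 3/5
= 0.6000

0.6000


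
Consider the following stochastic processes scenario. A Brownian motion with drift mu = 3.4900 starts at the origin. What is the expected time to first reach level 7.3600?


Expected first passage time = a/mu
= 7.3600/3.4900
= 2.1089

2.1089


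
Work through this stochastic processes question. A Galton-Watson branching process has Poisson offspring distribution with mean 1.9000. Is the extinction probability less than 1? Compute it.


Since mu = 1.9000 > 1, extinction prob q < 1.
Solve s = exp(mu*(s-1)) iteratively.
q = 0.2328

0.2328


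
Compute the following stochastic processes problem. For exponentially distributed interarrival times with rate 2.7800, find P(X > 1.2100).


P(X > t) = exp(-lambda * t)
= exp(-2.7800 * 1.2100)
= exp(-3.3638) = 0.0346

0.0346


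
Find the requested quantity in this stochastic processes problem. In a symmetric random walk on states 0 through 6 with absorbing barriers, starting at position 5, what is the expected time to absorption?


For symmetric RW on 0,...,N with absorbing barriers, E(i) = i*(N-i)
E(5) = 5 * 1 = 5

5


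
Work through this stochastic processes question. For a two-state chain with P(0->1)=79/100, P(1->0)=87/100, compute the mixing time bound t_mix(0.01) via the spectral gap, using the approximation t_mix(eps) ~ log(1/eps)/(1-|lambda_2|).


lambda_2 = |1 - p01 - p10| = |1 - 0.7900 - 0.8700| = 0.6600
t_mix ~ log(1/eps)/(1 - |lambda_2|)
= log(100)/(1 - 0.6600) = 4.6052/0.3400
= 13.5446

13.5446


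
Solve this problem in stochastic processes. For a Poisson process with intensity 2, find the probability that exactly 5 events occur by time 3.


P(N(t)=k) = (lambda*t)^k * exp(-lambda*t) / k!
lambda*t = 6
= 6^5 * exp(-6) / 5!
= 7776 * 0.0025 / 120
= 0.1606

0.1606


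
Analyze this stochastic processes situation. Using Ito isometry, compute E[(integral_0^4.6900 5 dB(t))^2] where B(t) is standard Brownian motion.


By Ito isometry: E[(int f dB)^2] = int f^2 dt
= 5^2 * 4.6900
= 25 * 4.6900 = 117.2500

117.2500


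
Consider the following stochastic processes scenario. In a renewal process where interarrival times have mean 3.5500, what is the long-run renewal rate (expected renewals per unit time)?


Long-run renewal rate = 1/E(X)
= 1/3.5500
= 0.2817

0.2817


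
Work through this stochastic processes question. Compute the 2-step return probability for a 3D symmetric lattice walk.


P(return in 2 steps) = P(reverse first step) = 1/(2d)
= 1/6
= 0.1667

0.1667


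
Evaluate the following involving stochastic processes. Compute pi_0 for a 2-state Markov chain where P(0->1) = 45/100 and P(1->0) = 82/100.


Stationary distribution: pi_0 = p10/(p01+p10), pi_1 = p01/(p01+p10)
p01 = 0.4500, p10 = 0.8200
pi_0 = 0.6457

0.6457


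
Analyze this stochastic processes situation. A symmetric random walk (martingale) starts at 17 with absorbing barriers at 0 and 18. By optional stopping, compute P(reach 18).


By optional stopping theorem: E(M at tau) = M(0) = 17
P(hit 18)*18 + P(hit 0)*0 = 17
P(hit 18) = (17 - 0)/(18 - 0) = 17/18 = 0.9444

0.9444


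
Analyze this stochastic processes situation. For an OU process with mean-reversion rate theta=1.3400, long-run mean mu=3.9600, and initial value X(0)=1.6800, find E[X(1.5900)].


E[X(t)] = mu + (X(0) - mu)*exp(-theta*t)
= 3.9600 + (1.6800 - 3.9600)*exp(-1.3400*1.5900)
= 3.9600 + -2.2800 * 0.1188
= 3.6892

3.6892


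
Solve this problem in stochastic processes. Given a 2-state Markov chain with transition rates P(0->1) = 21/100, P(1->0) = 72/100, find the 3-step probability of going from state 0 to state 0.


Computing P^3 by matrix multiplication.
P = [[0.7900, 0.2100], [0.7200, 0.2800]]
After raising P to the power 3:
P^3(0,0) = 0.7743

0.7743


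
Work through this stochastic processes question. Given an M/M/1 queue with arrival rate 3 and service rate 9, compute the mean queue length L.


rho = 3/9 = 0.3333
L = rho/(1-rho)
= 0.3333/0.6667
= 0.5000

0.5000


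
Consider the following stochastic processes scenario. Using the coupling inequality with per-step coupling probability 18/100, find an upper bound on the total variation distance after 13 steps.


TV distance bound <= (1-delta)^n
= (1 - 0.1800)^13
= 0.8200^13
= 0.0758

0.0758


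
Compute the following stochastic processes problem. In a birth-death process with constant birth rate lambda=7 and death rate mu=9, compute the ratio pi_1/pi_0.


For birth-death process, pi_n/pi_0 = (lambda/mu)^n
= (7/9)^1
= 0.7778

0.7778


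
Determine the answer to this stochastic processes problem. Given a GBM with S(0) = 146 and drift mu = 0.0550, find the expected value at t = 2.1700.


E[S(t)] = S(0) * exp(mu * t)
= 146 * exp(0.0550 * 2.1700)
= 146 * 1.1268
= 164.5076

164.5076


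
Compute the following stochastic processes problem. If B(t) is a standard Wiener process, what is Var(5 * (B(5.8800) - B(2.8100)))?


Var(alpha*(B(t)-B(s))) = alpha^2 * (t-s)
= 5^2 * (5.8800 - 2.8100)
= 25 * 3.0700
= 76.7500

76.7500
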